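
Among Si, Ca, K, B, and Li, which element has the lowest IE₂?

Ca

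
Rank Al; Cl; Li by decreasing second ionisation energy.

IE_2 is the cost of taking one more electron from the +1 cation: Al⁺ still has 2 valence electrons; Cl⁺ still has 6 valence electrons; Li⁺ is the bare [He] core.
Core electrons are held far more tightly than valence electrons, so Li tops the IE_2 order.
Valence configurations: Al⁺ [Ne]3s², Cl⁺ [Ne]3s²3p⁴.
The numbers (kJ/mol): Al 1817, Cl 2298, Li 7298.
Hence IE_2: Al < Cl < Li.

Li > Cl > Al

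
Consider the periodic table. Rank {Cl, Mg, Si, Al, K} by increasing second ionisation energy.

Mg < Si < Al < Cl < K

After 1 electron has been removed, what remains? Cl⁺ still has 6 valence electrons; Mg⁺ still has 1 valence electron; Si⁺ still has 3 valence electrons; Al⁺ still has 2 valence electrons; K⁺ is the bare [Ar] core.
Breaking into a closed-shell core is much more expensive than removing a leftover valence electron — K has the largest IE_2 here.
Valence configurations: Cl⁺ [Ne]3s²3p⁴, Mg⁺ [Ne]3s¹, Si⁺ [Ne]3s²3p¹, Al⁺ [Ne]3s².
Si⁺ loses a lone 3p electron whereas Al⁺ must break into a filled 3s² pair, so IE_2(Al) > IE_2(Si) even though Si has the higher nuclear charge.
Approximate IE_2 values (kJ/mol): Cl 2298, Mg 1451, Si 1577, Al 1817, K 3052.
Hence IE_2: Mg < Si < Al < Cl < K.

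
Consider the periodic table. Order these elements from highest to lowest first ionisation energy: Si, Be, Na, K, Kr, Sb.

Kr, Be, Sb, Si, Na, K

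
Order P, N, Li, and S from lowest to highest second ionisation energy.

P < S < N < Li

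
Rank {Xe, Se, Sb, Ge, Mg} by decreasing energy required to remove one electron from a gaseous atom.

Xe, Se, Sb, Ge, Mg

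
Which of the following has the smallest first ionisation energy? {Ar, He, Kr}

Kr

He is in period 1, group 18; Ar is in period 3, group 18; Kr is in period 4, group 18.
IE₁ increases left→right with effective nuclear charge and decreases top→bottom as the valence shell moves farther out.
All are in group 18, so first ionization energy increases up the group.
The smallest first ionisation energy among these belongs to Kr.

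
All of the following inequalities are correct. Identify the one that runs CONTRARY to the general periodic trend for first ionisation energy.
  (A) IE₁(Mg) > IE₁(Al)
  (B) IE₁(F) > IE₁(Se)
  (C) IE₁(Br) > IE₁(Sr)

The general trend: first ionisation energy increases across a period and decreases down a group.
(A) Mg (period 3, group 2) vs Al (period 3, group 13): the stated order contradicts the simple trend.
(B) F (period 2, group 17) vs Se (period 4, group 16): the stated order agrees with the simple trend.
(C) Br (period 4, group 17) vs Sr (period 5, group 2): the stated order agrees with the simple trend.
The exception is (A): Al's single 3p electron is easier to remove than one from Mg's filled 3s².

(A)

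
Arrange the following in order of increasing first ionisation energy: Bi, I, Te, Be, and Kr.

Bi < Te < Be < I < Kr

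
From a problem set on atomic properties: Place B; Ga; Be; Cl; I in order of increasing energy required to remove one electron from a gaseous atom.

Be is in period 2, group 2; B is in period 2, group 13; Cl is in period 3, group 17; Ga is in period 4, group 13; I is in period 5, group 17.
Removing the outermost electron gets harder across a period and easier down a group.
These span different periods and groups, so the two trends combine.
B > Ga: B sits above Ga in group 13, so the down-group effect alone puts B higher.
Be > B: this pair runs against the simple trend — see the exception note.
I > Be: period and group pull opposite ways; the across-period shift dominates (1008 vs 900 kJ/mol).
Cl > I: they share group 17; the group trend gives Cl the larger value.
Note the exception: Be has a higher first ionization energy than B, contrary to the simple trend — removing B's lone 2p electron is easier than breaking Be's filled 2s².
For reference (kJ/mol): Be 900, B 801, Cl 1251, Ga 579, I 1008.
So from lowest to highest: Ga < B < Be < I < Cl.

Ga < B < Be < I < Cl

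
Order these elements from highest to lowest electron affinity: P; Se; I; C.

I > Se > C > P

C is in period 2, group 14; P is in period 3, group 15; Se is in period 4, group 16; I is in period 5, group 17.
EA tends to increase across a period and decrease down a group, though the pattern is less regular than for IE or radius.
A diagonal step moves right (one effect) and down (the opposite effect) at once.
C > P: period and group pull opposite ways; the down-group shift dominates (122 vs 72 kJ/mol).
Se > C: period and group pull opposite ways; the across-period shift dominates (195 vs 122 kJ/mol).
I > Se: period and group pull opposite ways; the across-period shift dominates (295 vs 195 kJ/mol).
Tabulated electron affinity (kJ/mol): C 122, P 72, Se 195, I 295.
So from highest to lowest: I > Se > C > P.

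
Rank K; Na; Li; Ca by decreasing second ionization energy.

Li > Na > K > Ca

IE_2 is the cost of taking one more electron from the +1 cation: K⁺ is the bare [Ar] core; Na⁺ is the bare [Ne] core; Li⁺ is the bare [He] core; Ca⁺ still has 1 valence electron.
Breaking into a closed-shell core is much more expensive than removing a leftover valence electron — K, Na and Li have the largest IE_2 here.
Approximate IE_2 values (kJ/mol): K 3052, Na 4562, Li 7298, Ca 1145.
Hence IE_2: Ca < K < Na < Li.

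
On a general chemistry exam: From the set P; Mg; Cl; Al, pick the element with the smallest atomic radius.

Mg is in period 3, group 2; Al is in period 3, group 13; P is in period 3, group 15; Cl is in period 3, group 17.
Moving right in a period, electrons are added to the same shell under a stronger nuclear pull, so atoms get smaller; moving down, a new shell is opened and atoms get larger.
All lie in period 3, so atomic radius increases right to left.
The smallest atomic radius among these belongs to Cl.

Cl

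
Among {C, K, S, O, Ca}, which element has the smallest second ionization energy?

The second ionization energy removes an electron from the +1 ion. For each element: C⁺ still has 3 valence electrons; K⁺ is the bare [Ar] core; S⁺ still has 5 valence electrons; O⁺ still has 5 valence electrons; Ca⁺ still has 1 valence electron.
Usually core removal costs more than valence removal, but here the competition is close: a tightly held n=2 valence electron can cost more to remove than an n=3 core electron, so the actual values have to decide it.
Valence configurations: C⁺ [He]2s²2p¹, S⁺ [Ne]3s²3p³, O⁺ [He]2s²2p³, Ca⁺ [Ar]4s¹.
Approximate IE_2 values (kJ/mol): C 2353, K 3052, S 2252, O 3388, Ca 1145.
Overall IE_2 order: Ca < S < C < K < O.

Ca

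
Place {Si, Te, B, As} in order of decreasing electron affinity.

Te > Si > As > B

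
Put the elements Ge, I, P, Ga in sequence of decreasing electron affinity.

I > Ge > P > Ga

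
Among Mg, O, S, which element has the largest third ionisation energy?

The third ionization energy removes an electron from the +2 ion. For each element: Mg²⁺ is the bare [Ne] core; O²⁺ still has 4 valence electrons; S²⁺ still has 4 valence electrons.
Breaking into a closed-shell core is much more expensive than removing a leftover valence electron — Mg has the largest IE_3 here.
Valence configurations: O²⁺ [He]2s²2p², S²⁺ [Ne]3s²3p².
Tabulated IE_3 (kJ/mol): Mg 7733, O 5300, S 3357.
So the third ionization energies run S < O < Mg.

Mg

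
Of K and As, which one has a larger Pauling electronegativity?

As

K is in period 4, group 1; As is in period 4, group 15.
Atoms toward the upper right of the periodic table pull bonding electrons most strongly.
All lie in period 4, so electronegativity increases left to right.
So As has the larger Pauling electronegativity (As > K).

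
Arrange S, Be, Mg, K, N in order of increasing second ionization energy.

Mg < Be < S < N < K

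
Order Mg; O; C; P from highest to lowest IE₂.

O > C > P > Mg

The second ionization energy removes an electron from the +1 ion. For each element: Mg⁺ still has 1 valence electron; O⁺ still has 5 valence electrons; C⁺ still has 3 valence electrons; P⁺ still has 4 valence electrons.
All are still removing valence electrons, so compare the +1 ions as you would atoms: IE_2 generally rises across a period (higher Z_eff) and falls down a group (larger shell), subject to the usual subshell exceptions.
Valence configurations: Mg⁺ [Ne]3s¹, O⁺ [He]2s²2p³, C⁺ [He]2s²2p¹, P⁺ [Ne]3s²3p².
Tabulated IE_2 (kJ/mol): Mg 1451, O 3388, C 2353, P 1907.
So the second ionization energies run Mg < P < C < O.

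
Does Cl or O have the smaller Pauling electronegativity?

O is in period 2, group 16; Cl is in period 3, group 17.
Smaller atoms with higher effective nuclear charge are more electronegative.
A diagonal step moves right (one effect) and down (the opposite effect) at once.
O > Cl: the two effects oppose for this pair; the down-group effect wins (3.44 vs 3.16).
Approximate values (Pauling): O 3.44, Cl 3.16.
So Cl has the smaller Pauling electronegativity (Cl < O).

Cl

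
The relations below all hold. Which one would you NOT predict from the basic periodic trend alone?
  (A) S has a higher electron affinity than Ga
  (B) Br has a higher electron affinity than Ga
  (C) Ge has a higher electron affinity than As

(C)

The general trend: electron affinity increases across a period and decreases down a group.
(A) S (period 3, group 16) vs Ga (period 4, group 13): the stated order agrees with the simple trend.
(B) Br (period 4, group 17) vs Ga (period 4, group 13): the stated order agrees with the simple trend.
(C) Ge (period 4, group 14) vs As (period 4, group 15): the stated order contradicts the simple trend.
The exception is (C): adding an electron to As's half-filled 4p³ is unfavourable, so Ge (4p²) has the more exothermic EA.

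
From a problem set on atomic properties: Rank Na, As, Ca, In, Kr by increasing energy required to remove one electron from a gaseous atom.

Na, In, Ca, As, Kr

Na is in period 3, group 1; Ca is in period 4, group 2; As is in period 4, group 15; Kr is in period 4, group 18; In is in period 5, group 13.
First ionization energy rises across a period (greater Z_eff holds electrons more tightly) and falls down a group (valence electrons are farther from the nucleus).
Here both period and group differ, so the two effects have to be weighed against each other.
In > Na: the two effects oppose for this pair; the across-period effect wins (558 vs 496 kJ/mol).
Ca > In: period and group pull opposite ways; the down-group shift dominates (590 vs 558 kJ/mol).
As > Ca: both are in period 4; the period trend gives As the larger value.
Kr > As: Kr lies to the right of As in period 4, so the across-period effect alone puts Kr higher.
Tabulated first ionization energy (kJ/mol): Na 496, Ca 590, As 947, Kr 1351, In 558.
So from lowest to highest: Na < In < Ca < As < Kr.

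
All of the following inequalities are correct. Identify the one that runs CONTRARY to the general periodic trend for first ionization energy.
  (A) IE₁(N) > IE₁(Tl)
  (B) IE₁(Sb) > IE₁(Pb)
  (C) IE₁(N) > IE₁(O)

(C)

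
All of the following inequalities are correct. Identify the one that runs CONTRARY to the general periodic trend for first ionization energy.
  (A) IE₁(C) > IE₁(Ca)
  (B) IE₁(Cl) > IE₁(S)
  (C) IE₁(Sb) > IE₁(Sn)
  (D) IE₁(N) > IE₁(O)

(D)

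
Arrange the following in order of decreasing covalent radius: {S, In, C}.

Radius decreases left→right (rising Z_eff, same n) and increases top→bottom (higher n).
These span different periods and groups, so the two trends combine.
S > C: the two effects oppose for this pair; the down-group effect wins (103 vs 75 pm).
In > S: relative to S, both the across-period and down-group shifts push In's atomic radius up.
Approximate values (pm): C 75, S 103, In 142.
So from largest to smallest: In > S > C.

In > S > C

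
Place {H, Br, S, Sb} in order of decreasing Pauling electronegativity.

Br, S, H, Sb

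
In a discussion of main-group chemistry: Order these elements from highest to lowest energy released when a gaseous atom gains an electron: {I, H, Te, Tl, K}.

H is in period 1, group 1; K is in period 4, group 1; Te is in period 5, group 16; I is in period 5, group 17; Tl is in period 6, group 13.
Electron affinity generally becomes more exothermic across a period toward the halogens and less exothermic down a group.
These span different periods and groups, so the two trends combine.
K > Tl: the two effects oppose for this pair; the down-group effect wins (48 vs 19 kJ/mol).
H > K: H sits above K in group 1, so the down-group effect alone puts H higher.
Te > H: the two effects oppose for this pair; the across-period effect wins (190 vs 73 kJ/mol).
I > Te: both are in period 5; the period trend gives I the larger value.
Approximate values (kJ/mol): H 73, K 48, Te 190, I 295, Tl 19.
So from highest to lowest: I > Te > H > K > Tl.

I, Te, H, K, Tl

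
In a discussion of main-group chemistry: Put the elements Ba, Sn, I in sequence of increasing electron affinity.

Ba, Sn, I

Sn is in period 5, group 14; I is in period 5, group 17; Ba is in period 6, group 2.
Atoms with high Z_eff and room in the valence shell (especially the halogens) have the most exothermic electron affinities.
These span different periods and groups, so the two trends combine.
Sn > Ba: relative to Ba, both the across-period and down-group shifts push Sn's electron affinity up.
I > Sn: I lies to the right of Sn in period 5, so the across-period effect alone puts I higher.
Approximate values (kJ/mol): Sn 107, I 295, Ba 14.
So from lowest to highest: Ba < Sn < I.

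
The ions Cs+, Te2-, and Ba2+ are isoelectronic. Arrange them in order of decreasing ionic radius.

All of these have 54 electrons, so size is governed by nuclear charge alone: the more protons, the stronger the pull on the same electron cloud, and the smaller the ion.
Nuclear charges: Ba2+ (Z=56), Cs+ (Z=55), Te2- (Z=52).
Largest to smallest: Te2- > Cs+ > Ba2+.

Te2- > Cs+ > Ba2+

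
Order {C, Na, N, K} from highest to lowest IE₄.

Na > N > C > K

Consider each +3 ion: C³⁺ still has 1 valence electron; Na³⁺ is already 2 electrons into the core; N³⁺ still has 2 valence electrons; K³⁺ is already 2 electrons into the core.
Usually core removal costs more than valence removal, but here the competition is close: a tightly held n=2 valence electron can cost more to remove than an n=3 core electron, so the actual values have to decide it.
Valence configurations: C³⁺ [He]2s¹, N³⁺ [He]2s².
The numbers (kJ/mol): C 6223, Na 9543, N 7475, K 5877.
Hence IE_4: K < C < N < Na.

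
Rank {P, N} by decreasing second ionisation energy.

Consider each +1 ion: P⁺ still has 4 valence electrons; N⁺ still has 4 valence electrons.
All are still removing valence electrons, so compare the +1 ions as you would atoms: IE_2 generally rises across a period (higher Z_eff) and falls down a group (larger shell), subject to the usual subshell exceptions.
Valence configurations: P⁺ [Ne]3s²3p², N⁺ [He]2s²2p².
The numbers (kJ/mol): P 1907, N 2856.
Putting it together, IE_2: P < N.

N, P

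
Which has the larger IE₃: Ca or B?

Ca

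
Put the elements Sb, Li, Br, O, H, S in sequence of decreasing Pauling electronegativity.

O > Br > S > H > Sb > Li

H is in period 1, group 1; Li is in period 2, group 1; O is in period 2, group 16; S is in period 3, group 16; Br is in period 4, group 17; Sb is in period 5, group 15.
Electronegativity increases across a period and decreases down a group, tracking effective nuclear charge and atomic size.
These span different periods and groups, so the two trends combine.
Sb > Li: the two effects oppose for this pair; the across-period effect wins (2.05 vs 0.98).
H > Sb: period and group pull opposite ways; the down-group shift dominates (2.20 vs 2.05).
S > H: period and group pull opposite ways; the across-period shift dominates (2.58 vs 2.20).
Br > S: the two effects oppose for this pair; the across-period effect wins (2.96 vs 2.58).
O > Br: the two effects oppose for this pair; the down-group effect wins (3.44 vs 2.96).
Approximate values (Pauling): H 2.20, Li 0.98, O 3.44, S 2.58, Br 2.96, Sb 2.05.
So from highest to lowest: O > Br > S > H > Sb > Li.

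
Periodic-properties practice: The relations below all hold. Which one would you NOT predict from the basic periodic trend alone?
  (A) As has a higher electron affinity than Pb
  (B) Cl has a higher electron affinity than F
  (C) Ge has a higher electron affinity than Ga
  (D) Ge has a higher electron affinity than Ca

The general trend: electron affinity increases across a period and decreases down a group.
(A) As (period 4, group 15) vs Pb (period 6, group 14): the stated order agrees with the simple trend.
(B) Cl (period 3, group 17) vs F (period 2, group 17): the stated order contradicts the simple trend.
(C) Ge (period 4, group 14) vs Ga (period 4, group 13): the stated order agrees with the simple trend.
(D) Ge (period 4, group 14) vs Ca (period 4, group 2): the stated order agrees with the simple trend.
The exception is (B): F's small 2p subshell makes the incoming electron feel strong e⁻–e⁻ repulsion, so Cl actually releases more energy on gaining an electron.

(B)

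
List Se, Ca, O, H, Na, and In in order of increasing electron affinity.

H is in period 1, group 1; O is in period 2, group 16; Na is in period 3, group 1; Ca is in period 4, group 2; Se is in period 4, group 16; In is in period 5, group 13.
EA tends to increase across a period and decrease down a group, though the pattern is less regular than for IE or radius.
Here both period and group differ, so the two effects have to be weighed against each other.
In > Ca: the two effects oppose for this pair; the across-period effect wins (29 vs 2 kJ/mol).
Na > In: the two effects oppose for this pair; the down-group effect wins (53 vs 29 kJ/mol).
H > Na: H sits above Na in group 1, so the down-group effect alone puts H higher.
O > H: the two effects oppose for this pair; the across-period effect wins (141 vs 73 kJ/mol).
Se > O: this pair runs against the simple trend — see the exception note.
Note the exception: Se has a higher electron affinity than O, contrary to the simple trend — O's compact 2p subshell gives strong electron–electron repulsion on the added electron.
Tabulated electron affinity (kJ/mol): H 73, O 141, Na 53, Ca 2, Se 195, In 29.
So from lowest to highest: Ca < In < Na < H < O < Se.

Ca < In < Na < H < O < Se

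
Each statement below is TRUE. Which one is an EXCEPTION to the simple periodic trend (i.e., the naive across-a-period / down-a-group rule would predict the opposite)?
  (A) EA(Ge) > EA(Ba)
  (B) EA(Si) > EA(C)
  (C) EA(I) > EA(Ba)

The general trend: electron affinity increases across a period and decreases down a group.
(A) Ge (period 4, group 14) vs Ba (period 6, group 2): the stated order agrees with the simple trend.
(B) Si (period 3, group 14) vs C (period 2, group 14): the stated order contradicts the simple trend.
(C) I (period 5, group 17) vs Ba (period 6, group 2): the stated order agrees with the simple trend.
The exception is (B): Si's larger, more diffuse 3p orbitals accept an added electron slightly more readily than C's compact 2p.

(B)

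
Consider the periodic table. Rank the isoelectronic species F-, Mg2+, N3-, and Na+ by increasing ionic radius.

All of these have 10 electrons, so size is governed by nuclear charge alone: the more protons, the stronger the pull on the same electron cloud, and the smaller the ion.
Nuclear charges: Mg2+ (Z=12), Na+ (Z=11), F- (Z=9), N3- (Z=7).
Smallest to largest: Mg2+ < Na+ < F- < N3-.

Mg2+, Na+, F-, N3-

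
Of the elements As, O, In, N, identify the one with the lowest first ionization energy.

In

N is in period 2, group 15; O is in period 2, group 16; As is in period 4, group 15; In is in period 5, group 13.
First ionization energy rises across a period (greater Z_eff holds electrons more tightly) and falls down a group (valence electrons are farther from the nucleus).
Here both period and group differ, so the two effects have to be weighed against each other.
As > In: both effects reinforce here, so As is clearly the higher of the two.
O > As: relative to As, both the across-period and down-group shifts push O's first ionization energy up.
N > O: this pair runs against the simple trend — see the exception note.
Note the exception: N has a higher first ionization energy than O, contrary to the simple trend — pairing an electron in O's 2p⁴ costs repulsion energy, so O ionizes more easily than half-filled N (2p³).
Approximate values (kJ/mol): N 1402, O 1314, As 947, In 558.
The lowest first ionization energy among these belongs to In.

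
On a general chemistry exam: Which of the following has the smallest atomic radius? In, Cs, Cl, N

N

N is in period 2, group 15; Cl is in period 3, group 17; In is in period 5, group 13; Cs is in period 6, group 1.
Atomic radius shrinks across a period as nuclear charge pulls the same shell inward, and grows down a group as new shells are added.
Here both period and group differ, so the two effects have to be weighed against each other.
Cl > N: period and group pull opposite ways; the down-group shift dominates (99 vs 71 pm).
In > Cl: both effects reinforce here, so In is clearly the larger of the two.
Cs > In: both effects reinforce here, so Cs is clearly the larger of the two.
Tabulated atomic radius (pm): N 71, Cl 99, In 142, Cs 232.
The smallest atomic radius among these belongs to N.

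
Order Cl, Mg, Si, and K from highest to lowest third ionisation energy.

Mg > K > Cl > Si

The third ionization energy removes an electron from the +2 ion. For each element: Cl²⁺ still has 5 valence electrons; Mg²⁺ is the bare [Ne] core; Si²⁺ still has 2 valence electrons; K²⁺ is already 1 electron into the core.
Pulling an electron out of a noble-gas core costs far more than removing a remaining valence electron, so K and Mg sit at the high end of IE_3.
Valence configurations: Cl²⁺ [Ne]3s²3p³, Si²⁺ [Ne]3s².
Approximate IE_3 values (kJ/mol): Cl 3822, Mg 7733, Si 3232, K 4420.
So the third ionization energies run Si < Cl < K < Mg.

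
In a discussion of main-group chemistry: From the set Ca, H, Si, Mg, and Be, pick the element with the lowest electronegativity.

H is in period 1, group 1; Be is in period 2, group 2; Mg is in period 3, group 2; Si is in period 3, group 14; Ca is in period 4, group 2.
Smaller atoms with higher effective nuclear charge are more electronegative.
Neither a single period nor a single group — weigh both effects.
Mg > Ca: they share group 2; the group trend gives Mg the larger value.
Be > Mg: they share group 2; the group trend gives Be the larger value.
Si > Be: the two effects oppose for this pair; the across-period effect wins (1.90 vs 1.57).
H > Si: period and group pull opposite ways; the down-group shift dominates (2.20 vs 1.90).
Tabulated electronegativity (Pauling): H 2.20, Be 1.57, Mg 1.31, Si 1.90, Ca 1.00.
The lowest electronegativity among these belongs to Ca.

Ca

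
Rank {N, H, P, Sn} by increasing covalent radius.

H < N < P < Sn

Atomic radius shrinks across a period as nuclear charge pulls the same shell inward, and grows down a group as new shells are added.
Neither a single period nor a single group — weigh both effects.
N > H: the two effects oppose for this pair; the down-group effect wins (71 vs 32 pm).
P > N: they share group 15; the group trend gives P the larger value.
Sn > P: both effects reinforce here, so Sn is clearly the larger of the two.
For reference (pm): H 32, N 71, P 111, Sn 140.
So from smallest to largest: H < N < P < Sn.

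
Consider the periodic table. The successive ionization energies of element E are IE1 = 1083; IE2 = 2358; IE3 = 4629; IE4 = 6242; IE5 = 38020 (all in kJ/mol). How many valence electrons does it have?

4

Look for the largest jump between consecutive ionization energies: IE5/IE4 ≈ 6.1, far larger than any earlier ratio.
That jump marks the point where a core electron is being removed. So the atom has 4 valence electrons.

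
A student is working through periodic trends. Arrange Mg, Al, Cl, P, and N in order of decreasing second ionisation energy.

The second ionization energy removes an electron from the +1 ion. For each element: Mg⁺ still has 1 valence electron; Al⁺ still has 2 valence electrons; Cl⁺ still has 6 valence electrons; P⁺ still has 4 valence electrons; N⁺ still has 4 valence electrons.
All are still removing valence electrons, so compare the +1 ions as you would atoms: IE_2 generally rises across a period (higher Z_eff) and falls down a group (larger shell), subject to the usual subshell exceptions.
Valence configurations: Mg⁺ [Ne]3s¹, Al⁺ [Ne]3s², Cl⁺ [Ne]3s²3p⁴, P⁺ [Ne]3s²3p², N⁺ [He]2s²2p².
Tabulated IE_2 (kJ/mol): Mg 1451, Al 1817, Cl 2298, P 1907, N 2856.
Putting it together, IE_2: Mg < Al < P < Cl < N.

N > Cl > P > Al > Mg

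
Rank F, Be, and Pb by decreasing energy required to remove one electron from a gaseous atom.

F, Be, Pb

Across a period the outer electron is held more tightly (higher IE₁); down a group it sits in a higher shell, more shielded, and comes off more easily.
Here both period and group differ, so the two effects have to be weighed against each other.
Be > Pb: period and group pull opposite ways; the down-group shift dominates (900 vs 716 kJ/mol).
F > Be: F lies to the right of Be in period 2, so the across-period effect alone puts F higher.
For reference (kJ/mol): Be 900, F 1681, Pb 716.
So from highest to lowest: F > Be > Pb.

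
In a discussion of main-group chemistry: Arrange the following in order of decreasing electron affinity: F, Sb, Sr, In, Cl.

Cl > F > Sb > In > Sr

Electron affinity generally becomes more exothermic across a period toward the halogens and less exothermic down a group.
These span different periods and groups, so the two trends combine.
In > Sr: In lies to the right of Sr in period 5, so the across-period effect alone puts In higher.
Sb > In: both are in period 5; the period trend gives Sb the larger value.
F > Sb: relative to Sb, both the across-period and down-group shifts push F's electron affinity up.
Cl > F: this pair runs against the simple trend — see the exception note.
Note the exception: Cl has a higher electron affinity than F, contrary to the simple trend — F's small 2p subshell makes the incoming electron feel strong e⁻–e⁻ repulsion, so Cl actually releases more energy on gaining an electron.
For reference (kJ/mol): F 328, Cl 349, Sr 5, In 29, Sb 103.
So from highest to lowest: Cl > F > Sb > In > Sr.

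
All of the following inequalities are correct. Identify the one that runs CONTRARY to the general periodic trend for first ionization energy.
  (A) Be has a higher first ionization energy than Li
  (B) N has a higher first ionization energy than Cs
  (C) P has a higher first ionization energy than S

(C)

The general trend: first ionization energy increases across a period and decreases down a group.
(A) Be (period 2, group 2) vs Li (period 2, group 1): the stated order agrees with the simple trend.
(B) N (period 2, group 15) vs Cs (period 6, group 1): the stated order agrees with the simple trend.
(C) P (period 3, group 15) vs S (period 3, group 16): the stated order contradicts the simple trend.
The exception is (C): S (3p⁴) ionizes more easily than half-filled P (3p³) because the paired 3p electron in S is pushed out by e⁻–e⁻ repulsion.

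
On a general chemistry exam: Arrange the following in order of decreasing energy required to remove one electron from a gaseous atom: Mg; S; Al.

S, Mg, Al

Across a period the outer electron is held more tightly (higher IE₁); down a group it sits in a higher shell, more shielded, and comes off more easily.
All lie in period 3; the across-period trend (first ionization energy increases left to right) applies, with the exception below.
Note the exception: Mg has a higher first ionization energy than Al, contrary to the simple trend — Al's single 3p electron is easier to remove than one from Mg's filled 3s².
Tabulated first ionization energy (kJ/mol): Mg 738, Al 578, S 1000.
So from highest to lowest: S > Mg > Al.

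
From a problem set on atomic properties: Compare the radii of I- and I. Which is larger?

I-

Forming I- adds 1 electron to I. More electron–electron repulsion in the same shell, with unchanged nuclear charge, lets the cloud expand.
An anion is larger than its parent atom: I- > I.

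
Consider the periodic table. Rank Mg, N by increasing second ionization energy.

Mg < N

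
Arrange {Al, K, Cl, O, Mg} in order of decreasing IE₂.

IE_2 is the cost of taking one more electron from the +1 cation: Al⁺ still has 2 valence electrons; K⁺ is the bare [Ar] core; Cl⁺ still has 6 valence electrons; O⁺ still has 5 valence electrons; Mg⁺ still has 1 valence electron.
Usually core removal costs more than valence removal, but here the competition is close: a tightly held n=2 valence electron can cost more to remove than an n=3 core electron, so the actual values have to decide it.
Valence configurations: Al⁺ [Ne]3s², Cl⁺ [Ne]3s²3p⁴, O⁺ [He]2s²2p³, Mg⁺ [Ne]3s¹.
The numbers (kJ/mol): Al 1817, K 3052, Cl 2298, O 3388, Mg 1451.
So the second ionization energies run Mg < Al < Cl < K < O.

O > K > Cl > Al > Mg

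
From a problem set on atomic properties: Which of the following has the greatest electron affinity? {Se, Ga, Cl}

Cl

EA tends to increase across a period and decrease down a group, though the pattern is less regular than for IE or radius.
Neither a single period nor a single group — weigh both effects.
Se > Ga: Se lies to the right of Ga in period 4, so the across-period effect alone puts Se higher.
Cl > Se: relative to Se, both the across-period and down-group shifts push Cl's electron affinity up.
Approximate values (kJ/mol): Cl 349, Ga 29, Se 195.
The greatest electron affinity among these belongs to Cl.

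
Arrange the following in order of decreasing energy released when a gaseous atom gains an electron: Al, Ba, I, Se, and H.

Adding an electron releases more energy for atoms nearer the top right (short of the noble gases).
Neither a single period nor a single group — weigh both effects.
Al > Ba: both effects reinforce here, so Al is clearly the higher of the two.
H > Al: the two effects oppose for this pair; the down-group effect wins (73 vs 42 kJ/mol).
Se > H: period and group pull opposite ways; the across-period shift dominates (195 vs 73 kJ/mol).
I > Se: the two effects oppose for this pair; the across-period effect wins (295 vs 195 kJ/mol).
Approximate values (kJ/mol): H 73, Al 42, Se 195, I 295, Ba 14.
So from highest to lowest: I > Se > H > Al > Ba.

I, Se, H, Al, Ba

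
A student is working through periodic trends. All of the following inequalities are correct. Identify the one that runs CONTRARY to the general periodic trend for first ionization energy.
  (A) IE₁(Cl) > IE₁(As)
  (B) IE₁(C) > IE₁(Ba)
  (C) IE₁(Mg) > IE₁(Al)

The general trend: first ionization energy increases across a period and decreases down a group.
(A) Cl (period 3, group 17) vs As (period 4, group 15): the stated order agrees with the simple trend.
(B) C (period 2, group 14) vs Ba (period 6, group 2): the stated order agrees with the simple trend.
(C) Mg (period 3, group 2) vs Al (period 3, group 13): the stated order contradicts the simple trend.
The exception is (C): Al's single 3p electron is easier to remove than one from Mg's filled 3s².

(C)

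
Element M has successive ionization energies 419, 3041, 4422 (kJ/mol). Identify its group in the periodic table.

Group 1

Look for the largest jump between consecutive ionization energies: IE2/IE1 ≈ 7.3, far larger than any earlier ratio.
That jump marks the point where a core electron is being removed. So the atom has 1 valence electron.
A main-group element with 1 valence electron is in group 1.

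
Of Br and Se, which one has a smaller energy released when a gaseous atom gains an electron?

Se

Se is in period 4, group 16; Br is in period 4, group 17.
Adding an electron releases more energy for atoms nearer the top right (short of the noble gases).
All lie in period 4, so electron affinity increases left to right.
So Se has the smaller energy released when a gaseous atom gains an electron (Se < Br).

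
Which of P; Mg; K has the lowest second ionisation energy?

Mg

Consider each +1 ion: P⁺ still has 4 valence electrons; Mg⁺ still has 1 valence electron; K⁺ is the bare [Ar] core.
Pulling an electron out of a noble-gas core costs far more than removing a remaining valence electron, so K sits at the high end of IE_2.
Valence configurations: P⁺ [Ne]3s²3p², Mg⁺ [Ne]3s¹.
The numbers (kJ/mol): P 1907, Mg 1451, K 3052.
So the second ionization energies run Mg < P < K.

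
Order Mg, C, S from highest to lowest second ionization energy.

Consider each +1 ion: Mg⁺ still has 1 valence electron; C⁺ still has 3 valence electrons; S⁺ still has 5 valence electrons.
All are still removing valence electrons, so compare the +1 ions as you would atoms: IE_2 generally rises across a period (higher Z_eff) and falls down a group (larger shell), subject to the usual subshell exceptions.
Valence configurations: Mg⁺ [Ne]3s¹, C⁺ [He]2s²2p¹, S⁺ [Ne]3s²3p³.
Tabulated IE_2 (kJ/mol): Mg 1451, C 2353, S 2252.
Hence IE_2: Mg < S < C.

C > S > Mg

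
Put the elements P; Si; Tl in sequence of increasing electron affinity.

Tl, P, Si

Si is in period 3, group 14; P is in period 3, group 15; Tl is in period 6, group 13.
EA tends to increase across a period and decrease down a group, though the pattern is less regular than for IE or radius.
These span different periods and groups, so the two trends combine.
P > Tl: both effects reinforce here, so P is clearly the higher of the two.
Si > P: this pair runs against the simple trend — see the exception note.
Note the exception: Si has a higher electron affinity than P, contrary to the simple trend — adding an electron to P's half-filled 3p³ is unfavourable, so Si (3p²) has the more exothermic EA.
For reference (kJ/mol): Si 134, P 72, Tl 19.
So from lowest to highest: Tl < P < Si.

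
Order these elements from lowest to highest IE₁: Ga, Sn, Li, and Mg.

First ionization energy rises across a period (greater Z_eff holds electrons more tightly) and falls down a group (valence electrons are farther from the nucleus).
A diagonal step moves right (one effect) and down (the opposite effect) at once.
Ga > Li: the two effects oppose for this pair; the across-period effect wins (579 vs 520 kJ/mol).
Sn > Ga: the two effects oppose for this pair; the across-period effect wins (709 vs 579 kJ/mol).
Mg > Sn: period and group pull opposite ways; the down-group shift dominates (738 vs 709 kJ/mol).
Approximate values (kJ/mol): Li 520, Mg 738, Ga 579, Sn 709.
So from lowest to highest: Li < Ga < Sn < Mg.

Li < Ga < Sn < Mg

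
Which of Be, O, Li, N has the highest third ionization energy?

Be

After 2 electrons have been removed, what remains? Be²⁺ is the bare [He] core; O²⁺ still has 4 valence electrons; Li²⁺ is already 1 electron into the core; N²⁺ still has 3 valence electrons.
Breaking into a closed-shell core is much more expensive than removing a leftover valence electron — Li and Be have the largest IE_3 here.
Valence configurations: O²⁺ [He]2s²2p², N²⁺ [He]2s²2p¹.
The numbers (kJ/mol): Be 14849, O 5300, Li 11815, N 4578.
So the third ionization energies run N < O < Li < Be.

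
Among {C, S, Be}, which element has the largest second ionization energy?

The second ionization energy removes an electron from the +1 ion. For each element: C⁺ still has 3 valence electrons; S⁺ still has 5 valence electrons; Be⁺ still has 1 valence electron.
All are still removing valence electrons, so compare the +1 ions as you would atoms: IE_2 generally rises across a period (higher Z_eff) and falls down a group (larger shell), subject to the usual subshell exceptions.
Valence configurations: C⁺ [He]2s²2p¹, S⁺ [Ne]3s²3p³, Be⁺ [He]2s¹.
Approximate IE_2 values (kJ/mol): C 2353, S 2252, Be 1757.
So the second ionization energies run Be < S < C.

C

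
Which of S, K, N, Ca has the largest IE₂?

K

IE_2 is the cost of taking one more electron from the +1 cation: S⁺ still has 5 valence electrons; K⁺ is the bare [Ar] core; N⁺ still has 4 valence electrons; Ca⁺ still has 1 valence electron.
Breaking into a closed-shell core is much more expensive than removing a leftover valence electron — K has the largest IE_2 here.
Valence configurations: S⁺ [Ne]3s²3p³, N⁺ [He]2s²2p², Ca⁺ [Ar]4s¹.
Tabulated IE_2 (kJ/mol): S 2252, K 3052, N 2856, Ca 1145.
Hence IE_2: Ca < S < N < K.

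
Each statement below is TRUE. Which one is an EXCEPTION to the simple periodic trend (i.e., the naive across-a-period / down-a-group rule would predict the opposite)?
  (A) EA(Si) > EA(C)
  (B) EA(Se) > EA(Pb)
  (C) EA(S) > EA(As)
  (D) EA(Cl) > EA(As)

The general trend: electron affinity increases across a period and decreases down a group.
(A) Si (period 3, group 14) vs C (period 2, group 14): the stated order contradicts the simple trend.
(B) Se (period 4, group 16) vs Pb (period 6, group 14): the stated order agrees with the simple trend.
(C) S (period 3, group 16) vs As (period 4, group 15): the stated order agrees with the simple trend.
(D) Cl (period 3, group 17) vs As (period 4, group 15): the stated order agrees with the simple trend.
The exception is (A): Si's larger, more diffuse 3p orbitals accept an added electron slightly more readily than C's compact 2p.

(A)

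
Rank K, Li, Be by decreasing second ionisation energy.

After 1 electron has been removed, what remains? K⁺ is the bare [Ar] core; Li⁺ is the bare [He] core; Be⁺ still has 1 valence electron.
Core electrons are held far more tightly than valence electrons, so K and Li top the IE_2 order.
The numbers (kJ/mol): K 3052, Li 7298, Be 1757.
So the second ionization energies run Be < K < Li.

Li > K > Be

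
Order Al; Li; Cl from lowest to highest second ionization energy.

After 1 electron has been removed, what remains? Al⁺ still has 2 valence electrons; Li⁺ is the bare [He] core; Cl⁺ still has 6 valence electrons.
Core electrons are held far more tightly than valence electrons, so Li tops the IE_2 order.
Valence configurations: Al⁺ [Ne]3s², Cl⁺ [Ne]3s²3p⁴.
The numbers (kJ/mol): Al 1817, Li 7298, Cl 2298.
Overall IE_2 order: Al < Cl < Li.

Al < Cl < Li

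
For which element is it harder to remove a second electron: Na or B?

Na

The second ionization energy removes an electron from the +1 ion. For each element: Na⁺ is the bare [Ne] core; B⁺ still has 2 valence electrons.
Core electrons are held far more tightly than valence electrons, so Na tops the IE_2 order.
Tabulated IE_2 (kJ/mol): Na 4562, B 2427.
Putting it together, IE_2: B < Na.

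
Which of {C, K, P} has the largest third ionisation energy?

IE_3 is the cost of taking one more electron from the +2 cation: C²⁺ still has 2 valence electrons; K²⁺ is already 1 electron into the core; P²⁺ still has 3 valence electrons.
Usually core removal costs more than valence removal, but here the competition is close: a tightly held n=2 valence electron can cost more to remove than an n=3 core electron, so the actual values have to decide it.
Valence configurations: C²⁺ [He]2s², P²⁺ [Ne]3s²3p¹.
Tabulated IE_3 (kJ/mol): C 4620, K 4420, P 2914.
Overall IE_3 order: P < K < C.

C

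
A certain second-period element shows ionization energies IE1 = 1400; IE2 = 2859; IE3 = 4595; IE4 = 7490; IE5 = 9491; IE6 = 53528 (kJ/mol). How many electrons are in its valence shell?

5

Look for the largest jump between consecutive ionization energies: IE6/IE5 ≈ 5.6, far larger than any earlier ratio.
That jump marks the point where a core electron is being removed. So the atom has 5 valence electrons.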